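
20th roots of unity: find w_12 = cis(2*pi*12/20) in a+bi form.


Angle = 360*12/20 = 216°
a = cos(216°) = -0.8090
b = sin(216°) = -0.5878

-0.8090 - 0.5878i


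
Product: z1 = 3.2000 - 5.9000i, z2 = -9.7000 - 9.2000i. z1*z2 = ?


Real = 3.2*(-9.7) - (-5.9)*(-9.2) = -31.04 - 54.28 = -85.32
Imag = 3.2*(-9.2) - (9.7)*(-5.9) = -29.44 + 57.23 = 27.79

-85.3200 + 27.7900i


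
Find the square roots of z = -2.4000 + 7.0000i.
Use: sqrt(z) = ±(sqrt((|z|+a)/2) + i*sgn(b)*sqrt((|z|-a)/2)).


|z| = sqrt(5.76+49) = 7.4000
sqrt((|z|+a)/2) = sqrt((7.4000+(-2.4))/2) = sqrt(2.5000) = 1.5811
sqrt((|z|-a)/2) = sqrt((7.4000-(-2.4))/2) = sqrt(4.9000) = 2.2136

±(1.5811 + 2.2136i) i.e. 1.5811 + 2.2136i and -1.5811 - 2.2136i


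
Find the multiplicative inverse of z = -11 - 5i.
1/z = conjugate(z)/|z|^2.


|z|^2 = 121+25 = 146
1/z = (-11 + 5i)/146

1/z = -0.0753 + 0.0342i


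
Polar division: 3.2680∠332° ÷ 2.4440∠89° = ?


r = 3.2680 / 2.4440 = 1.3372
theta = 332° - 89° = 243° = 243° (mod 360)

1.3372 cis(243°)


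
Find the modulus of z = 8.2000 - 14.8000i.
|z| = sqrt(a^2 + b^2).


|z| = sqrt(8.2^2 + (-14.8)^2) = sqrt(67.24 + 219.04) = sqrt(286.28) = 16.9198

|z| = 16.9198


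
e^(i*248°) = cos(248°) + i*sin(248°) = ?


cos(248°) = -0.3746
sin(248°) = -0.9272

e^(i*248°) = -0.3746 - 0.9272i


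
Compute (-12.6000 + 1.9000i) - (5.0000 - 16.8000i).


Real: -12.6 - 5 = -17.6
Imag: 1.9 + 16.8 = 18.7

-17.6000 + 18.7000i


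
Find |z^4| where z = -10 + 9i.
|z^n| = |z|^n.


|z| = sqrt(100+81) = sqrt(181) = 13.4536
|z^4| = |z|^4 = (sqrt(181))^4 = 181^2 = 32761

|z^4| = 32761


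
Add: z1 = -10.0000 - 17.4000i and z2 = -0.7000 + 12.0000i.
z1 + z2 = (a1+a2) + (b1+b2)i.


Real: -10 - 0.7 = -10.7
Imag: -17.4 + 12 = -5.4

-10.7000 - 5.4000i


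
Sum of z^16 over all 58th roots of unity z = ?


The roots are w_k = w^k with w = e^(2*pi*i/58), and (w^k)^16 = (w^16)^k.
So S = 1 + u + u^2 + ... + u^(57) with u = w^16.
16 = 0*58 + 16, so 16 is not a multiple of 58: u = w^16 ≠ 1 (w is a primitive 58th root), while u^58 = (w^58)^16 = 1.
Geometric series: S = (1 - u^58)/(1 - u) = (1 - 1)/(1 - u) = 0

S = 0


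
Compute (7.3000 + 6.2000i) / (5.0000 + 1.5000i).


Conjugate of z2 = 5.0000 - 1.5000i
Numerator: (7.3000 + 6.2000i)(5.0000 - 1.5000i) = 45.8000 + 20.0500i
Denominator: 5^2 + 1.5^2 = 27.25
Result = (45.8000 + 20.0500i)/27.25

1.6807 + 0.7358i


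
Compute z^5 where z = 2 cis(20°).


r^5 = 2^5 = 32
n*theta = 5*20° = 100° = 100° (mod 360)
a = 32*cos(100°) = -5.5567
b = 32*sin(100°) = 31.5138

32 cis(100°) = -5.5567 + 31.5138i


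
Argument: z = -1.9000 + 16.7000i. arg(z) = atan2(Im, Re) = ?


Re = -1.9, Im = 16.7
arg = atan2(16.7, -1.9) = 96.4908 degrees

arg(z) = 96.4908 degrees


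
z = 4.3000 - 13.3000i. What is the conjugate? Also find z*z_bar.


z_bar = 4.3000 + 13.3000i
z*z_bar = 4.3^2 + (-13.3)^2 = 18.49 + 176.89 = 195.38

z_bar = 4.3000 + 13.3000i, z*z_bar = 195.38


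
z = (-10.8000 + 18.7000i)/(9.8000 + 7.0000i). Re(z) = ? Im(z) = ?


Multiply by conjugate: (-10.8000 + 18.7000i)(9.8000 - 7.0000i) / (9.8^2 + 7^2)
Numerator real = -10.8*9.8 + 18.7*7 = 25.06
Numerator imag = 18.7*9.8 - (-10.8)*7 = 258.86
Denominator = 145.04
Re(z) = 25.06/145.04 = 0.1728
Im(z) = 258.86/145.04 = 1.7847

Re(z) = 0.1728, Im(z) = 1.7847


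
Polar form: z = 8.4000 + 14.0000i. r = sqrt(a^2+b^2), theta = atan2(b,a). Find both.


r = sqrt(70.56+196) = sqrt(266.56) = 16.3267
theta = atan2(14, 8.4) = 59.0362 degrees

r = 16.3267, theta = 59.0362 degrees


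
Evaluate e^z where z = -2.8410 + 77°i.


e^-2.8410 = 0.0584
cos(77°) = 0.225
sin(77°) = 0.9744
Real = 0.0584*0.225 = 0.0131
Imag = 0.0584*0.9744 = 0.0569

0.0131 + 0.0569i


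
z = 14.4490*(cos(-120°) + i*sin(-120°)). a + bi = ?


a = 14.4490*cos(-120°) = 14.4490*(-0.5) = -7.2245
b = 14.4490*sin(-120°) = 14.4490*(-0.866025) = -12.5132

-7.2245 - 12.5132i


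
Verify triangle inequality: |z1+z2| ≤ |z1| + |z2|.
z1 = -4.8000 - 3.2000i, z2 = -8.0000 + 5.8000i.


|z1| = sqrt((-4.8)^2 + (-3.2)^2) = sqrt(33.28) = 5.7689
|z2| = sqrt((-8)^2 + 5.8^2) = sqrt(97.64) = 9.8813
z1+z2 = -12.8000 + 2.6000i
|z1+z2| = sqrt(170.6) = 13.0614
|z1|+|z2| = 5.7689 + 9.8813 = 15.6502

|z1+z2| = 13.0614 ≤ |z1|+|z2| = 15.6502 (verified)


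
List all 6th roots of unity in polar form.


The 6th roots of unity are cis(360k/6°) for k=0..5
Angle step = 360/6 = 60°
Primitive root: cis(60°)
Primitive root = 0.5000 + 0.8660i

6 roots at angles: 0°, 60°, 120°, 180°, 240°, 300°


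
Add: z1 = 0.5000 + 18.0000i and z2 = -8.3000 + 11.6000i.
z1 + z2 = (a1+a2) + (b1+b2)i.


Real: 0.5 - 8.3 = -7.8
Imag: 18 + 11.6 = 29.6

-7.8000 + 29.6000i


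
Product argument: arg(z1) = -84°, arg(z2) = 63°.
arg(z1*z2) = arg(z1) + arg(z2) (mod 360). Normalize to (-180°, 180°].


arg(z1*z2) = -84° + 63° = -21°
Normalized to (-180°, 180°]: -21°

-21°


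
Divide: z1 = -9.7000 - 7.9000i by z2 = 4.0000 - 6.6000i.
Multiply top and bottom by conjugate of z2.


Conjugate of z2 = 4.0000 + 6.6000i
Numerator: (-9.7000 - 7.9000i)(4.0000 + 6.6000i) = 13.3400 - 95.6200i
Denominator: 4^2 + (-6.6)^2 = 59.56
Result = (13.3400 - 95.6200i)/59.56

0.2240 - 1.6054i


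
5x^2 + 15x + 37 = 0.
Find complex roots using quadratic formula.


disc = 15^2 - 4*5*37 = 225 - 740 = -515
sqrt(|disc|) = sqrt(515) = 22.6936
Real part = -15/(2*5) = -1.5000
Imag part = 22.6936/(2*5) = 2.2694

-1.5000 ± 2.2694i


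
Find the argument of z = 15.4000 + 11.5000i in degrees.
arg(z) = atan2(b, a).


Re = 15.4, Im = 11.5
arg = atan2(11.5, 15.4) = 36.7507 degrees

arg(z) = 36.7507 degrees


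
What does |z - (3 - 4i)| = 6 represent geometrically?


|z - z0| = r is a circle with center z0 and radius r.
Center = (3, -4), radius = 6

Circle with center (3, -4) and radius 6


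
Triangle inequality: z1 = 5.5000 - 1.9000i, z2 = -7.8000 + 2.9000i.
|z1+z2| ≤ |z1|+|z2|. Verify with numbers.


|z1| = sqrt(5.5^2 + (-1.9)^2) = sqrt(33.86) = 5.8189
|z2| = sqrt((-7.8)^2 + 2.9^2) = sqrt(69.25) = 8.3217
z1+z2 = -2.3000 + i
|z1+z2| = sqrt(6.29) = 2.5080
|z1|+|z2| = 5.8189 + 8.3217 = 14.1406

|z1+z2| = 2.5080 ≤ |z1|+|z2| = 14.1406 (verified)


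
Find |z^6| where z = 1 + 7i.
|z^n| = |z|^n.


|z| = sqrt(1+49) = sqrt(50) = 7.0711
|z^6| = |z|^6 = (sqrt(50))^6 = 50^3 = 125000

|z^6| = 125000


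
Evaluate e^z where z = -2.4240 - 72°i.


e^-2.4240 = 0.08857
cos(-72°) = 0.309
sin(-72°) = -0.9511
Real = 0.08857*0.309 = 0.0274
Imag = 0.08857*(-0.9511) = -0.0842

0.0274 - 0.0842i


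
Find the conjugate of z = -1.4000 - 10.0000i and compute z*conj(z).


z_bar = -1.4000 + 10.0000i
z*z_bar = (-1.4)^2 + (-10)^2 = 1.96 + 100 = 101.96

z_bar = -1.4000 + 10.0000i, z*z_bar = 101.96


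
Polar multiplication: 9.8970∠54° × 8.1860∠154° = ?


r = 9.8970 * 8.1860 = 81.0168
theta = 54° + 154° = 208° = 208° (mod 360)

81.0168 cis(208°)


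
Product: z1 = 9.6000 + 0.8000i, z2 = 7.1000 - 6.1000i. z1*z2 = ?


Real = 9.6*7.1 - 0.8*(-6.1) = 68.16 - (-4.88) = 73.04
Imag = 9.6*(-6.1) + 7.1*0.8 = -58.56 + 5.68 = -52.88

73.0400 - 52.8800i


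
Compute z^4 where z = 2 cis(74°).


r^4 = 2^4 = 16
n*theta = 4*74° = 296° = 296° (mod 360)
a = 16*cos(296°) = 7.0139
b = 16*sin(296°) = -14.3807

16 cis(296°) = 7.0139 - 14.3807i


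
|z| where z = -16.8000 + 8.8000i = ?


|z| = sqrt((-16.8)^2 + 8.8^2) = sqrt(282.24 + 77.44) = sqrt(359.68) = 18.9652

|z| = 18.9652


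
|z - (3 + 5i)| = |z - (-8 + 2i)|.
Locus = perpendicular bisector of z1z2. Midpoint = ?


Equal distances means the locus is the perpendicular bisector of z1 and z2.
Midpoint = ((3+(-8))/2, (5+2)/2) = (-2.5000, 3.5000)

Perpendicular bisector through (-2.5000, 3.5000)


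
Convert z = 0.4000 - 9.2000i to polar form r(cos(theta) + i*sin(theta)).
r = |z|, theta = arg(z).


r = sqrt(0.16+84.64) = sqrt(84.8) = 9.2087
theta = atan2(-9.2, 0.4) = -87.5104 degrees

r = 9.2087, theta = -87.5104 degrees


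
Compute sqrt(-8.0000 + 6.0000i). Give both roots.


|z| = sqrt(64+36) = 10.0000
sqrt((|z|+a)/2) = sqrt((10.0000+(-8))/2) = sqrt(1.0000) = 1.0000
sqrt((|z|-a)/2) = sqrt((10.0000-(-8))/2) = sqrt(9.0000) = 3.0000

±(1.0000 + 3.0000i) i.e. 1.0000 + 3.0000i and -1.0000 - 3.0000i


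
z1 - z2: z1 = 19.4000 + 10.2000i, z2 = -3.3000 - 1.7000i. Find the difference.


Real: 19.4 + 3.3 = 22.7
Imag: 10.2 + 1.7 = 11.9

22.7000 + 11.9000i


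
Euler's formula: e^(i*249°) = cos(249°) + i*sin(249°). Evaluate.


cos(249°) = -0.3584
sin(249°) = -0.9336

e^(i*249°) = -0.3584 - 0.9336i


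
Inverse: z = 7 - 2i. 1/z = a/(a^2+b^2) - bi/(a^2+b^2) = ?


|z|^2 = 49+4 = 53
1/z = (7 + 2i)/53

1/z = 0.1321 + 0.0377i


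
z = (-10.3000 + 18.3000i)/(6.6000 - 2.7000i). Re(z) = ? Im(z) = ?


Multiply by conjugate: (-10.3000 + 18.3000i)(6.6000 + 2.7000i) / (6.6^2 + (-2.7)^2)
Numerator real = -10.3*6.6 + 18.3*(-2.7) = -117.39
Numerator imag = 18.3*6.6 - (-10.3)*(-2.7) = 92.97
Denominator = 50.85
Re(z) = -117.39/50.85 = -2.3086
Im(z) = 92.97/50.85 = 1.8283

Re(z) = -2.3086, Im(z) = 1.8283


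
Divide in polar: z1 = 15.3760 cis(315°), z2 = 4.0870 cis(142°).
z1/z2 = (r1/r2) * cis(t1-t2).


r = 15.3760 / 4.0870 = 3.7622
theta = 315° - 142° = 173° = 173° (mod 360)

3.7622 cis(173°)


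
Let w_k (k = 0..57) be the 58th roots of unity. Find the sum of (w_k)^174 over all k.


The roots are w_k = w^k with w = e^(2*pi*i/58), and (w^k)^174 = (w^174)^k.
So S = 1 + u + u^2 + ... + u^(57) with u = w^174.
174 = 3*58 + 0, so 174 is a multiple of 58 and u = (w^58)^3 = 1.
Every one of the 58 terms equals 1: S = 58

S = 58


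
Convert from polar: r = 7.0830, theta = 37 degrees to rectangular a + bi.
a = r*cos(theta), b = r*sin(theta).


a = 7.0830*cos(37°) = 7.0830*0.798636 = 5.6567
b = 7.0830*sin(37°) = 7.0830*0.60182 = 4.2627

5.6567 + 4.2627i


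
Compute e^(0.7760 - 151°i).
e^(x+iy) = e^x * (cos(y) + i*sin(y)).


e^0.7760 = 2.1728
cos(-151°) = -0.8746
sin(-151°) = -0.4848
Real = 2.1728*(-0.8746) = -1.9003
Imag = 2.1728*(-0.4848) = -1.0534

-1.9003 - 1.0534i


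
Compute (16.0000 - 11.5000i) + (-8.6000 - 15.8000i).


Real: 16 - 8.6 = 7.4
Imag: -11.5 - 15.8 = -27.3

7.4000 - 27.3000i


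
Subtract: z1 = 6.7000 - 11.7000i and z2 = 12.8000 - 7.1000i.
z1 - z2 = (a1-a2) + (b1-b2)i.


Real: 6.7 - 12.8 = -6.1
Imag: -11.7 + 7.1 = -4.6

-6.1000 - 4.6000i


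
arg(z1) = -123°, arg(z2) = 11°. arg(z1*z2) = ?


arg(z1*z2) = -123° + 11° = -112°
Normalized to (-180°, 180°]: -112°

-112°


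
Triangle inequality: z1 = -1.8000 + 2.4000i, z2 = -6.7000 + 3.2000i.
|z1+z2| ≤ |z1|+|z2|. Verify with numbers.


|z1| = sqrt((-1.8)^2 + 2.4^2) = sqrt(9) = 3.0000
|z2| = sqrt((-6.7)^2 + 3.2^2) = sqrt(55.13) = 7.4250
z1+z2 = -8.5000 + 5.6000i
|z1+z2| = sqrt(103.61) = 10.1789
|z1|+|z2| = 3.0000 + 7.4250 = 10.4250

|z1+z2| = 10.1789 ≤ |z1|+|z2| = 10.4250 (verified)


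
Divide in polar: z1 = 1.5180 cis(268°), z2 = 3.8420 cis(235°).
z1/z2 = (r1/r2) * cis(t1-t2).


r = 1.5180 / 3.8420 = 0.3951
theta = 268° - 235° = 33° = 33° (mod 360)

0.3951 cis(33°)


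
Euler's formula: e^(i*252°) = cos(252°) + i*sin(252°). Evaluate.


cos(252°) = -0.3090
sin(252°) = -0.9511

e^(i*252°) = -0.3090 - 0.9511i


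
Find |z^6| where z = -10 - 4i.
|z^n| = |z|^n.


|z| = sqrt(100+16) = sqrt(116) = 10.7703
|z^6| = |z|^6 = (sqrt(116))^6 = 116^3 = 1560896

|z^6| = 1560896


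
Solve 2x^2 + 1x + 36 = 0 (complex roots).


disc = 1^2 - 4*2*36 = 1 - 288 = -287
sqrt(|disc|) = sqrt(287) = 16.9411
Real part = -1/(2*2) = -0.2500
Imag part = 16.9411/(2*2) = 4.2353

-0.2500 ± 4.2353i


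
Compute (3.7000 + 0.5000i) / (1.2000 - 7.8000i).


Conjugate of z2 = 1.2000 + 7.8000i
Numerator: (3.7000 + 0.5000i)(1.2000 + 7.8000i) = 0.5400 + 29.4600i
Denominator: 1.2^2 + (-7.8)^2 = 62.28
Result = (0.5400 + 29.4600i)/62.28

0.0087 + 0.4730i


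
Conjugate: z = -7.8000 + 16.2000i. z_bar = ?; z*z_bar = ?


z_bar = -7.8000 - 16.2000i
z*z_bar = (-7.8)^2 + 16.2^2 = 60.84 + 262.44 = 323.28

z_bar = -7.8000 - 16.2000i, z*z_bar = 323.28


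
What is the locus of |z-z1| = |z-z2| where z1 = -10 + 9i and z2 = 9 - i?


Equal distances means the locus is the perpendicular bisector of z1 and z2.
Midpoint = ((-10+9)/2, (9+(-1))/2) = (-0.5000, 4.0000)

Perpendicular bisector through (-0.5000, 4.0000)


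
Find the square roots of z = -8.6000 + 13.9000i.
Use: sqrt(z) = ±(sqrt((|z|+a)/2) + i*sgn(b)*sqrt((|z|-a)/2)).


|z| = sqrt(73.96+193.21) = 16.3453
sqrt((|z|+a)/2) = sqrt((16.3453+(-8.6))/2) = sqrt(3.8727) = 1.9679
sqrt((|z|-a)/2) = sqrt((16.3453-(-8.6))/2) = sqrt(12.4727) = 3.5317

±(1.9679 + 3.5317i) i.e. 1.9679 + 3.5317i and -1.9679 - 3.5317i


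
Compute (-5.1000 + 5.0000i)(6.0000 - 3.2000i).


Real = -5.1*6 - 5*(-3.2) = -30.6 - (-16) = -14.6
Imag = -5.1*(-3.2) + 6*5 = 16.32 + 30 = 46.32

-14.6000 + 46.3200i


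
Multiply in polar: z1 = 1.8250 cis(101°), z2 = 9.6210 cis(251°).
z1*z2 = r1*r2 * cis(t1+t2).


r = 1.8250 * 9.6210 = 17.5583
theta = 101° + 251° = 352° = 352° (mod 360)

17.5583 cis(352°)


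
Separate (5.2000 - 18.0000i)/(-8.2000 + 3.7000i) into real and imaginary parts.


Multiply by conjugate: (5.2000 - 18.0000i)(-8.2000 - 3.7000i) / ((-8.2)^2 + 3.7^2)
Numerator real = 5.2*(-8.2) - (18)*3.7 = -109.24
Numerator imag = -18*(-8.2) - 5.2*3.7 = 128.36
Denominator = 80.93
Re(z) = -109.24/80.93 = -1.3498
Im(z) = 128.36/80.93 = 1.5861

Re(z) = -1.3498, Im(z) = 1.5861


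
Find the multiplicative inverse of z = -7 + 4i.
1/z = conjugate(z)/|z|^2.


|z|^2 = 49+16 = 65
1/z = (-7 - 4i)/65

1/z = -0.1077 - 0.0615i


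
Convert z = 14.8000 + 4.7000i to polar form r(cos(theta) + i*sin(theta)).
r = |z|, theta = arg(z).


r = sqrt(219.04+22.09) = sqrt(241.13) = 15.5284
theta = atan2(4.7, 14.8) = 17.6182 degrees

r = 15.5284, theta = 17.6182 degrees


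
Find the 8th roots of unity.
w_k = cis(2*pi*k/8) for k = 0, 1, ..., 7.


The 8th roots of unity are cis(360k/8°) for k=0..7
Angle step = 360/8 = 45°
Primitive root: cis(45°)
Primitive root = 0.7071 + 0.7071i

8 roots at angles: 0°, 45°, 90°, 135°, 180°, 225°, 270°, 315°


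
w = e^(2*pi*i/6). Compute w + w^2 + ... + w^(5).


With w = e^(2*pi*i/6), all 6 of the 6th roots of unity w^0 = 1, w, ..., w^(5) sum to 0: 1 + w + ... + w^(5) = (1 - w^6)/(1 - w) = 0 since w^6 = 1, w ≠ 1.
Removing the root 1: w + w^2 + ... + w^(5) = 0 - 1 = -1

Sum = -1


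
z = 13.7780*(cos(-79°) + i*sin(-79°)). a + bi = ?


a = 13.7780*cos(-79°) = 13.7780*0.19081 = 2.6290
b = 13.7780*sin(-79°) = 13.7780*(-0.98163) = -13.5249

2.6290 - 13.5249i


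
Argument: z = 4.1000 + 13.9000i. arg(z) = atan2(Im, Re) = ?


Re = 4.1, Im = 13.9
arg = atan2(13.9, 4.1) = 73.5658 degrees

arg(z) = 73.5658 degrees


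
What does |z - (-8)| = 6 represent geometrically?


|z - z0| = r is a circle with center z0 and radius r.
Center = (-8, 0), radius = 6

Circle with center (-8, 0) and radius 6


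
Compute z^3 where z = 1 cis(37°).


r^3 = 1^3 = 1
n*theta = 3*37° = 111° = 111° (mod 360)
a = 1*cos(111°) = -0.3584
b = 1*sin(111°) = 0.9336

1 cis(111°) = -0.3584 + 0.9336i


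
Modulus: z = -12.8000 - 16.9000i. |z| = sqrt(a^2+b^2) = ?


|z| = sqrt((-12.8)^2 + (-16.9)^2) = sqrt(163.84 + 285.61) = sqrt(449.45) = 21.2002

|z| = 21.2002


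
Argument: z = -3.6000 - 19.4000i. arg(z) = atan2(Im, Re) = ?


Re = -3.6, Im = -19.4
arg = atan2(-19.4, -3.6) = -100.5126 degrees

arg(z) = -100.5126 degrees


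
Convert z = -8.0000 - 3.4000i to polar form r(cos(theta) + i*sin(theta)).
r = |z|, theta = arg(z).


r = sqrt(64+11.56) = sqrt(75.56) = 8.6925
theta = atan2(-3.4, -8) = -156.9745 degrees

r = 8.6925, theta = -156.9745 degrees


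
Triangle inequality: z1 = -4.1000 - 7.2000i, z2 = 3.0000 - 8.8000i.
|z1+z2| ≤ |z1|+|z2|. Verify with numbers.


|z1| = sqrt((-4.1)^2 + (-7.2)^2) = sqrt(68.65) = 8.2855
|z2| = sqrt(3^2 + (-8.8)^2) = sqrt(86.44) = 9.2973
z1+z2 = -1.1000 - 16.0000i
|z1+z2| = sqrt(257.21) = 16.0378
|z1|+|z2| = 8.2855 + 9.2973 = 17.5828

|z1+z2| = 16.0378 ≤ |z1|+|z2| = 17.5828 (verified)


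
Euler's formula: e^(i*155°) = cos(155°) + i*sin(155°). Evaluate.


cos(155°) = -0.9063
sin(155°) = 0.4226

e^(i*155°) = -0.9063 + 0.4226i


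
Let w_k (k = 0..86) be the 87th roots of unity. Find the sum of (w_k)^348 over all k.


The roots are w_k = w^k with w = e^(2*pi*i/87), and (w^k)^348 = (w^348)^k.
So S = 1 + u + u^2 + ... + u^(86) with u = w^348.
348 = 4*87 + 0, so 348 is a multiple of 87 and u = (w^87)^4 = 1.
Every one of the 87 terms equals 1: S = 87

S = 87


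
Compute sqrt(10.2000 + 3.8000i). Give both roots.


|z| = sqrt(104.04+14.44) = 10.8849
sqrt((|z|+a)/2) = sqrt((10.8849+10.2)/2) = sqrt(10.5424) = 3.2469
sqrt((|z|-a)/2) = sqrt((10.8849-10.2)/2) = sqrt(0.3424) = 0.5852

±(3.2469 + 0.5852i) i.e. 3.2469 + 0.5852i and -3.2469 - 0.5852i


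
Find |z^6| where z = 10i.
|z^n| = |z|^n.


|z| = sqrt(0+100) = sqrt(100) = 10
|z^6| = |z|^6 = 10^6 = 1000000

|z^6| = 1000000


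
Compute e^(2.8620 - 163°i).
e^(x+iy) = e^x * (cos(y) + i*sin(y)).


e^2.8620 = 17.4965
cos(-163°) = -0.956305
sin(-163°) = -0.29237
Real = 17.4965*(-0.956305) = -16.7320
Imag = 17.4965*(-0.29237) = -5.1155

-16.7320 - 5.1155i


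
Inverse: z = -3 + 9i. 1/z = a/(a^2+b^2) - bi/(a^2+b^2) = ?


|z|^2 = 9+81 = 90
1/z = (-3 - 9i)/90

1/z = -0.0333 - 0.1000i


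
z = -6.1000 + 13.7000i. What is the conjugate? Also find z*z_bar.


z_bar = -6.1000 - 13.7000i
z*z_bar = (-6.1)^2 + 13.7^2 = 37.21 + 187.69 = 224.9

z_bar = -6.1000 - 13.7000i, z*z_bar = 224.9


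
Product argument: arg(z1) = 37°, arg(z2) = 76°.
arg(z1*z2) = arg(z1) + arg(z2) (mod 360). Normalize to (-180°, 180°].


arg(z1*z2) = 37° + 76° = 113°
Normalized to (-180°, 180°]: 113°

113°


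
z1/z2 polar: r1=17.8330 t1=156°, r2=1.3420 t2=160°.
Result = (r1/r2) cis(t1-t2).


r = 17.8330 / 1.3420 = 13.2884
theta = 156° - 160° = -4° = 356° (mod 360)

13.2884 cis(356°)


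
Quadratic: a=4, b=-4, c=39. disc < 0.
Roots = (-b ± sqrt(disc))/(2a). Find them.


disc = (-4)^2 - 4*4*39 = 16 - 624 = -608
sqrt(|disc|) = sqrt(608) = 24.6577
Real part = 4/(2*4) = 0.5000
Imag part = 24.6577/(2*4) = 3.0822

0.5000 ± 3.0822i


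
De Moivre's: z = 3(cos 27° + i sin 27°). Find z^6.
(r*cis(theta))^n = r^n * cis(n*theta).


r^6 = 3^6 = 729
n*theta = 6*27° = 162° = 162° (mod 360)
a = 729*cos(162°) = -693.3202
b = 729*sin(162°) = 225.2734

729 cis(162°) = -693.3202 + 225.2734i


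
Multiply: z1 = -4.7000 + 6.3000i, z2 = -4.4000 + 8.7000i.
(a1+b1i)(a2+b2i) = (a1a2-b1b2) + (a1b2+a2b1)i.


Real = -4.7*(-4.4) - 6.3*8.7 = 20.68 - 54.81 = -34.13
Imag = -4.7*8.7 - (4.4)*6.3 = -40.89 - (27.72) = -68.61

-34.1300 - 68.6100i


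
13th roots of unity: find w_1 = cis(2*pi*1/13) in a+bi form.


Angle = 360*1/13 = 27.6923°
a = cos(27.6923°) = 0.8855
b = sin(27.6923°) = 0.4647

0.8855 + 0.4647i


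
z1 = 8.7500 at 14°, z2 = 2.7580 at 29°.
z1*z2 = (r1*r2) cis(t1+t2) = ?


r = 8.7500 * 2.7580 = 24.1325
theta = 14° + 29° = 43° = 43° (mod 360)

24.1325 cis(43°)


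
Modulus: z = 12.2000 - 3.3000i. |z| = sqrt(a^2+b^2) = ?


|z| = sqrt(12.2^2 + (-3.3)^2) = sqrt(148.84 + 10.89) = sqrt(159.73) = 12.6384

|z| = 12.6384


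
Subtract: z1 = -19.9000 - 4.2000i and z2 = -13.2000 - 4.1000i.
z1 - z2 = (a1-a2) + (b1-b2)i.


Real: -19.9 + 13.2 = -6.7
Imag: -4.2 + 4.1 = -0.1

-6.7000 - 0.1000i


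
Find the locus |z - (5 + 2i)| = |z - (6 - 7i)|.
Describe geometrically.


Equal distances means the locus is the perpendicular bisector of z1 and z2.
Midpoint = ((5+6)/2, (2+(-7))/2) = (5.5000, -2.5000)

Perpendicular bisector through (5.5000, -2.5000)


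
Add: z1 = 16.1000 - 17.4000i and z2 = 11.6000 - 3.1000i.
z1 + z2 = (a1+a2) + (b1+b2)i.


Real: 16.1 + 11.6 = 27.7
Imag: -17.4 - 3.1 = -20.5

27.7000 - 20.5000i


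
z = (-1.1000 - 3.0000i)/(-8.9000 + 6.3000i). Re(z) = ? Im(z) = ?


Multiply by conjugate: (-1.1000 - 3.0000i)(-8.9000 - 6.3000i) / ((-8.9)^2 + 6.3^2)
Numerator real = -1.1*(-8.9) - (3)*6.3 = -9.11
Numerator imag = -3*(-8.9) - (-1.1)*6.3 = 33.63
Denominator = 118.9
Re(z) = -9.11/118.9 = -0.0766
Im(z) = 33.63/118.9 = 0.2828

Re(z) = -0.0766, Im(z) = 0.2828


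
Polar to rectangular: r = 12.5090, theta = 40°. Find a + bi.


a = 12.5090*cos(40°) = 12.5090*0.76604 = 9.5824
b = 12.5090*sin(40°) = 12.5090*0.642788 = 8.0406

9.5824 + 8.0406i


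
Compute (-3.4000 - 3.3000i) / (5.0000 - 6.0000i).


Conjugate of z2 = 5.0000 + 6.0000i
Numerator: (-3.4000 - 3.3000i)(5.0000 + 6.0000i) = 2.8000 - 36.9000i
Denominator: 5^2 + (-6)^2 = 61
Result = (2.8000 - 36.9000i)/61

0.0459 - 0.6049i


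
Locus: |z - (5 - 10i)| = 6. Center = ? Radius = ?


|z - z0| = r is a circle with center z0 and radius r.
Center = (5, -10), radius = 6

Circle with center (5, -10) and radius 6


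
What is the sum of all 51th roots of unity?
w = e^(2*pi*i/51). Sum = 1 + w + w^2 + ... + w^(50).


The sum of all 51th roots of unity is 0.
Geometric series: (1 - w^51)/(1 - w) = (1-1)/(1-w) = 0 since w^51 = 1, w ≠ 1.
Alternatively: coefficient of z^50 in z^51 - 1 is 0.

0


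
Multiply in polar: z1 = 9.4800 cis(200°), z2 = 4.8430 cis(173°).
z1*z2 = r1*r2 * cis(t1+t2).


r = 9.4800 * 4.8430 = 45.9116
theta = 200° + 173° = 373° = 13° (mod 360)

45.9116 cis(13°)


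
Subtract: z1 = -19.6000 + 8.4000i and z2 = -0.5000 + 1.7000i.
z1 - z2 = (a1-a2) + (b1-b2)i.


Real: -19.6 + 0.5 = -19.1
Imag: 8.4 - 1.7 = 6.7

-19.1000 + 6.7000i


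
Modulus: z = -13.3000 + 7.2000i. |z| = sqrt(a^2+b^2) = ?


|z| = sqrt((-13.3)^2 + 7.2^2) = sqrt(176.89 + 51.84) = sqrt(228.73) = 15.1238

|z| = 15.1238


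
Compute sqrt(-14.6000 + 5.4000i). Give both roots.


|z| = sqrt(213.16+29.16) = 15.5666
sqrt((|z|+a)/2) = sqrt((15.5666+(-14.6))/2) = sqrt(0.4833) = 0.6952
sqrt((|z|-a)/2) = sqrt((15.5666-(-14.6))/2) = sqrt(15.0833) = 3.8837

±(0.6952 + 3.8837i) i.e. 0.6952 + 3.8837i and -0.6952 - 3.8837i


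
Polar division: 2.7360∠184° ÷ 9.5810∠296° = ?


r = 2.7360 / 9.5810 = 0.2856
theta = 184° - 296° = -112° = 248° (mod 360)

0.2856 cis(248°)


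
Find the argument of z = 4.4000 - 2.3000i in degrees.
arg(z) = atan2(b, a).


Re = 4.4, Im = -2.3
arg = atan2(-2.3, 4.4) = -27.5973 degrees

arg(z) = -27.5973 degrees


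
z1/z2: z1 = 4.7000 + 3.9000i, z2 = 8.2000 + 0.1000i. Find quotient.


Conjugate of z2 = 8.2000 - 0.1000i
Numerator: (4.7000 + 3.9000i)(8.2000 - 0.1000i) = 38.9300 + 31.5100i
Denominator: 8.2^2 + 0.1^2 = 67.25
Result = (38.9300 + 31.5100i)/67.25

0.5789 + 0.4686i


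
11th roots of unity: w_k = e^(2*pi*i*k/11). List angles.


The 11th roots of unity are cis(360k/11°) for k=0..10
Angle step = 360/11 = 32.7273°
Primitive root: cis(32.7273°)
Primitive root = 0.8413 + 0.5406i

11 roots at angles: 0°, 32.7273°, 65.4545°, 98.1818°, 130.9091°, 163.6364°, 196.3636°, 229.0909°, 261.8182°, 294.5455°, 327.2727°


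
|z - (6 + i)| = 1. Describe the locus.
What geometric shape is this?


|z - z0| = r is a circle with center z0 and radius r.
Center = (6, 1), radius = 1

Circle with center (6, 1) and radius 1


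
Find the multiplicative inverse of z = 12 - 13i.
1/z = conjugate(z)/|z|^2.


|z|^2 = 144+169 = 313
1/z = (12 + 13i)/313

1/z = 0.0383 + 0.0415i


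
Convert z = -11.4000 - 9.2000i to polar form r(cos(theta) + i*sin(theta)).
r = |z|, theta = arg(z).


r = sqrt(129.96+84.64) = sqrt(214.6) = 14.6492
theta = atan2(-9.2, -11.4) = -141.0959 degrees

r = 14.6492, theta = -141.0959 degrees


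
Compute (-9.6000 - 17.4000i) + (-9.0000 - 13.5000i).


Real: -9.6 - 9 = -18.6
Imag: -17.4 - 13.5 = -30.9

-18.6000 - 30.9000i


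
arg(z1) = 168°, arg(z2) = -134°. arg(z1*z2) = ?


arg(z1*z2) = 168° - 134° = 34°
Normalized to (-180°, 180°]: 34°

34°


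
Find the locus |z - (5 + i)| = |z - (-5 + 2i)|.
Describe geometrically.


Equal distances means the locus is the perpendicular bisector of z1 and z2.
Midpoint = ((5+(-5))/2, (1+2)/2) = (0, 1.5000)

Perpendicular bisector through (0, 1.5000)


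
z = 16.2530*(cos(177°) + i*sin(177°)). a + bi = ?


a = 16.2530*cos(177°) = 16.2530*(-0.99863) = -16.2307
b = 16.2530*sin(177°) = 16.2530*0.052336 = 0.8506

-16.2307 + 0.8506i


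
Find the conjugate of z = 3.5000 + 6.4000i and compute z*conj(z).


z_bar = 3.5000 - 6.4000i
z*z_bar = 3.5^2 + 6.4^2 = 12.25 + 40.96 = 53.21

z_bar = 3.5000 - 6.4000i, z*z_bar = 53.21


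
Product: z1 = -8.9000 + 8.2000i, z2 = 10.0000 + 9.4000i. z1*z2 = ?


Real = -8.9*10 - 8.2*9.4 = -89 - 77.08 = -166.08
Imag = -8.9*9.4 + 10*8.2 = -83.66 + 82 = -1.66

-166.0800 - 1.6600i


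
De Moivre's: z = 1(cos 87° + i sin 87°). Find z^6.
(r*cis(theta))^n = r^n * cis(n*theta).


r^6 = 1^6 = 1
n*theta = 6*87° = 522° = 162° (mod 360)
a = 1*cos(162°) = -0.9511
b = 1*sin(162°) = 0.3090

1 cis(162°) = -0.9511 + 0.3090i


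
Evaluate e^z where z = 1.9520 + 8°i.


e^1.9520 = 7.04276
cos(8°) = 0.99027
sin(8°) = 0.139173
Real = 7.04276*0.99027 = 6.9742
Imag = 7.04276*0.139173 = 0.9802

6.9742 + 0.9802i


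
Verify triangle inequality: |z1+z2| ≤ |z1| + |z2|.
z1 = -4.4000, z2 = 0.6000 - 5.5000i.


|z1| = sqrt((-4.4)^2 + 0^2) = sqrt(19.36) = 4.4000
|z2| = sqrt(0.6^2 + (-5.5)^2) = sqrt(30.61) = 5.5326
z1+z2 = -3.8000 - 5.5000i
|z1+z2| = sqrt(44.69) = 6.6851
|z1|+|z2| = 4.4000 + 5.5326 = 9.9326

|z1+z2| = 6.6851 ≤ |z1|+|z2| = 9.9326 (verified)


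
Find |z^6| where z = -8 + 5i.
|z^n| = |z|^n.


|z| = sqrt(64+25) = sqrt(89) = 9.4340
|z^6| = |z|^6 = (sqrt(89))^6 = 89^3 = 704969

|z^6| = 704969


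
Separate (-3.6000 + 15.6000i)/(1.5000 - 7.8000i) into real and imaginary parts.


Multiply by conjugate: (-3.6000 + 15.6000i)(1.5000 + 7.8000i) / (1.5^2 + (-7.8)^2)
Numerator real = -3.6*1.5 + 15.6*(-7.8) = -127.08
Numerator imag = 15.6*1.5 - (-3.6)*(-7.8) = -4.68
Denominator = 63.09
Re(z) = -127.08/63.09 = -2.0143
Im(z) = -4.68/63.09 = -0.0742

Re(z) = -2.0143, Im(z) = -0.0742


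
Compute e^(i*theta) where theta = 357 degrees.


cos(357°) = 0.9986
sin(357°) = -0.0523

e^(i*357°) = 0.9986 - 0.0523i


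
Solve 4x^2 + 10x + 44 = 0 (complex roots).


disc = 10^2 - 4*4*44 = 100 - 704 = -604
sqrt(|disc|) = sqrt(604) = 24.5764
Real part = -10/(2*4) = -1.2500
Imag part = 24.5764/(2*4) = 3.0721

-1.2500 ± 3.0721i


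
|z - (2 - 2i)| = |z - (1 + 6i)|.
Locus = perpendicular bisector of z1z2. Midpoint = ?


Equal distances means the locus is the perpendicular bisector of z1 and z2.
Midpoint = ((2+1)/2, (-2+6)/2) = (1.5000, 2.0000)

Perpendicular bisector through (1.5000, 2.0000)


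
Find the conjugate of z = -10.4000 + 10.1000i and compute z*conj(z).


z_bar = -10.4000 - 10.1000i
z*z_bar = (-10.4)^2 + 10.1^2 = 108.16 + 102.01 = 210.17

z_bar = -10.4000 - 10.1000i, z*z_bar = 210.17


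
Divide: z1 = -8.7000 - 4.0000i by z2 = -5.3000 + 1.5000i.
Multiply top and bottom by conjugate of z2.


Conjugate of z2 = -5.3000 - 1.5000i
Numerator: (-8.7000 - 4.0000i)(-5.3000 - 1.5000i) = 40.1100 + 34.2500i
Denominator: (-5.3)^2 + 1.5^2 = 30.34
Result = (40.1100 + 34.2500i)/30.34

1.3220 + 1.1289i


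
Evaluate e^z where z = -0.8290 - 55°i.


e^-0.8290 = 0.436486
cos(-55°) = 0.5736
sin(-55°) = -0.81915
Real = 0.436486*0.5736 = 0.2504
Imag = 0.436486*(-0.81915) = -0.3575

0.2504 - 0.3575i


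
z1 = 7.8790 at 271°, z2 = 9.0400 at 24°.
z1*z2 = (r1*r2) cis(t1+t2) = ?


r = 7.8790 * 9.0400 = 71.2262
theta = 271° + 24° = 295° = 295° (mod 360)

71.2262 cis(295°)


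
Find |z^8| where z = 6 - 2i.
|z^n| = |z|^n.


|z| = sqrt(36+4) = sqrt(40) = 6.3246
|z^8| = |z|^8 = (sqrt(40))^8 = 40^4 = 2560000

|z^8| = 2560000


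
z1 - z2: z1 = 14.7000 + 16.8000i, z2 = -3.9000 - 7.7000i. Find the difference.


Real: 14.7 + 3.9 = 18.6
Imag: 16.8 + 7.7 = 24.5

18.6000 + 24.5000i


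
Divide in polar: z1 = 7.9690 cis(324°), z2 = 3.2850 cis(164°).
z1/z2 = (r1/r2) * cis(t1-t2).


r = 7.9690 / 3.2850 = 2.4259
theta = 324° - 164° = 160° = 160° (mod 360)

2.4259 cis(160°)


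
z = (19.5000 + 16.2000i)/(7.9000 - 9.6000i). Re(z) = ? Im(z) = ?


Multiply by conjugate: (19.5000 + 16.2000i)(7.9000 + 9.6000i) / (7.9^2 + (-9.6)^2)
Numerator real = 19.5*7.9 + 16.2*(-9.6) = -1.47
Numerator imag = 16.2*7.9 - 19.5*(-9.6) = 315.18
Denominator = 154.57
Re(z) = -1.47/154.57 = -0.0095
Im(z) = 315.18/154.57 = 2.0391

Re(z) = -0.0095, Im(z) = 2.0391


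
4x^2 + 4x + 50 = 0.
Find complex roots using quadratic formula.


disc = 4^2 - 4*4*50 = 16 - 800 = -784
sqrt(|disc|) = sqrt(784) = 28.0000
Real part = -4/(2*4) = -0.5000
Imag part = 28.0000/(2*4) = 3.5000

-0.5000 ± 3.5000i


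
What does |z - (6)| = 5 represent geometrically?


|z - z0| = r is a circle with center z0 and radius r.
Center = (6, 0), radius = 5

Circle with center (6, 0) and radius 5


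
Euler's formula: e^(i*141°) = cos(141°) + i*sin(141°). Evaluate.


cos(141°) = -0.7771
sin(141°) = 0.6293

e^(i*141°) = -0.7771 + 0.6293i


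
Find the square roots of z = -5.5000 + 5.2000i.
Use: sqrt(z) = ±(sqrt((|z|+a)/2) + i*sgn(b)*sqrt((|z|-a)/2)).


|z| = sqrt(30.25+27.04) = 7.5690
sqrt((|z|+a)/2) = sqrt((7.5690+(-5.5))/2) = sqrt(1.0345) = 1.0171
sqrt((|z|-a)/2) = sqrt((7.5690-(-5.5))/2) = sqrt(6.5345) = 2.5563

±(1.0171 + 2.5563i) i.e. 1.0171 + 2.5563i and -1.0171 - 2.5563i


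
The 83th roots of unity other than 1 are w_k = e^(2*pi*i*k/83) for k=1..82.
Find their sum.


With w = e^(2*pi*i/83), all 83 of the 83th roots of unity w^0 = 1, w, ..., w^(82) sum to 0: 1 + w + ... + w^(82) = (1 - w^83)/(1 - w) = 0 since w^83 = 1, w ≠ 1.
Removing the root 1: w + w^2 + ... + w^(82) = 0 - 1 = -1

Sum = -1


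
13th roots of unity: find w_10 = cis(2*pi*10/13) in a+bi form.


Angle = 360*10/13 = 276.9231°
a = cos(276.9231°) = 0.1205
b = sin(276.9231°) = -0.9927

0.1205 - 0.9927i


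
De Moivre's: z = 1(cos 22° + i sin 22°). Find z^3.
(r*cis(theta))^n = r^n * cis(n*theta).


r^3 = 1^3 = 1
n*theta = 3*22° = 66° = 66° (mod 360)
a = 1*cos(66°) = 0.4067
b = 1*sin(66°) = 0.9135

1 cis(66°) = 0.4067 + 0.9135i


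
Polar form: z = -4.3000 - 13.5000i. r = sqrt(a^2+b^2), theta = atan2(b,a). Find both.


r = sqrt(18.49+182.25) = sqrt(200.74) = 14.1683
theta = atan2(-13.5, -4.3) = -107.6676 degrees

r = 14.1683, theta = -107.6676 degrees


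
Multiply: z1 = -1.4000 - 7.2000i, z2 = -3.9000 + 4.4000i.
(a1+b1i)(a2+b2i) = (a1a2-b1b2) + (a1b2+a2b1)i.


Real = -1.4*(-3.9) - (-7.2)*4.4 = 5.46 - (-31.68) = 37.14
Imag = -1.4*4.4 - (3.9)*(-7.2) = -6.16 + 28.08 = 21.92

37.1400 + 21.9200i


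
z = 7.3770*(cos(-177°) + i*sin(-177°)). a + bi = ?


a = 7.3770*cos(-177°) = 7.3770*(-0.99863) = -7.3669
b = 7.3770*sin(-177°) = 7.3770*(-0.05234) = -0.3861

-7.3669 - 0.3861i


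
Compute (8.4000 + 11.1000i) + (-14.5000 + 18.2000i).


Real: 8.4 - 14.5 = -6.1
Imag: 11.1 + 18.2 = 29.3

-6.1000 + 29.3000i


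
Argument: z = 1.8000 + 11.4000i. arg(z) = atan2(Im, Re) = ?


Re = 1.8, Im = 11.4
arg = atan2(11.4, 1.8) = 81.0274 degrees

arg(z) = 81.0274 degrees


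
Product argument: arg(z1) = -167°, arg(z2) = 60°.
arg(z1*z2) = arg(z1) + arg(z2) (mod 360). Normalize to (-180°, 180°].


arg(z1*z2) = -167° + 60° = -107°
Normalized to (-180°, 180°]: -107°

-107°


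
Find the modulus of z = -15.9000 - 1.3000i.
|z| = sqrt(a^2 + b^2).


|z| = sqrt((-15.9)^2 + (-1.3)^2) = sqrt(252.81 + 1.69) = sqrt(254.5) = 15.9531

|z| = 15.9531


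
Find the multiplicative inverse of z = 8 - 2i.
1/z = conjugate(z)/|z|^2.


|z|^2 = 64+4 = 68
1/z = (8 + 2i)/68

1/z = 0.1176 + 0.0294i


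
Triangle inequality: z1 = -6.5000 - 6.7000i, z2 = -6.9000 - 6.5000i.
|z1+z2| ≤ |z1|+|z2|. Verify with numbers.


|z1| = sqrt((-6.5)^2 + (-6.7)^2) = sqrt(87.14) = 9.3349
|z2| = sqrt((-6.9)^2 + (-6.5)^2) = sqrt(89.86) = 9.4795
z1+z2 = -13.4000 - 13.2000i
|z1+z2| = sqrt(353.8) = 18.8096
|z1|+|z2| = 9.3349 + 9.4795 = 18.8144

|z1+z2| = 18.8096 ≤ |z1|+|z2| = 18.8144 (verified)


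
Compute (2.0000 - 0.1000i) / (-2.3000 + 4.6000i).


Conjugate of z2 = -2.3000 - 4.6000i
Numerator: (2.0000 - 0.1000i)(-2.3000 - 4.6000i) = -5.0600 - 8.9700i
Denominator: (-2.3)^2 + 4.6^2 = 26.45
Result = (-5.0600 - 8.9700i)/26.45

-0.1913 - 0.3391i


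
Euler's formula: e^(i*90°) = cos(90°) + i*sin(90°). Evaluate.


cos(90°) = 0
sin(90°) = 1.0000

e^(i*90°) = 0 + 1.0000i


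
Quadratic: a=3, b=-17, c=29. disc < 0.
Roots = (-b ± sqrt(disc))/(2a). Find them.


disc = (-17)^2 - 4*3*29 = 289 - 348 = -59
sqrt(|disc|) = sqrt(59) = 7.6811
Real part = 17/(2*3) = 2.8333
Imag part = 7.6811/(2*3) = 1.2802

2.8333 ± 1.2802i


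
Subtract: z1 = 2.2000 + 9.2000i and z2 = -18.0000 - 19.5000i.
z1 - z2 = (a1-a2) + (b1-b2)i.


Real: 2.2 + 18 = 20.2
Imag: 9.2 + 19.5 = 28.7

20.2000 + 28.7000i


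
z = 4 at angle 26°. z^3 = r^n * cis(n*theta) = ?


r^3 = 4^3 = 64
n*theta = 3*26° = 78° = 78° (mod 360)
a = 64*cos(78°) = 13.3063
b = 64*sin(78°) = 62.6014

64 cis(78°) = 13.3063 + 62.6014i


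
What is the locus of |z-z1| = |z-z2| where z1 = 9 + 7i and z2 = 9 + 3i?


Equal distances means the locus is the perpendicular bisector of z1 and z2.
Midpoint = ((9+9)/2, (7+3)/2) = (9.0000, 5.0000)

Perpendicular bisector through (9.0000, 5.0000)


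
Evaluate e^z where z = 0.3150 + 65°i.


e^0.3150 = 1.3703
cos(65°) = 0.4226
sin(65°) = 0.9063
Real = 1.3703*0.4226 = 0.5791
Imag = 1.3703*0.9063 = 1.2419

0.5791 + 1.2419i


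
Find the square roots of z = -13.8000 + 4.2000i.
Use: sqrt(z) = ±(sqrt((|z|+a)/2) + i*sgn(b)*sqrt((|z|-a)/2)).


|z| = sqrt(190.44+17.64) = 14.4250
sqrt((|z|+a)/2) = sqrt((14.4250+(-13.8))/2) = sqrt(0.3125) = 0.5590
sqrt((|z|-a)/2) = sqrt((14.4250-(-13.8))/2) = sqrt(14.1125) = 3.7567

±(0.5590 + 3.7567i) i.e. 0.5590 + 3.7567i and -0.5590 - 3.7567i


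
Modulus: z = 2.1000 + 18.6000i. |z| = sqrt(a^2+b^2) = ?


|z| = sqrt(2.1^2 + 18.6^2) = sqrt(4.41 + 345.96) = sqrt(350.37) = 18.7182

|z| = 18.7182


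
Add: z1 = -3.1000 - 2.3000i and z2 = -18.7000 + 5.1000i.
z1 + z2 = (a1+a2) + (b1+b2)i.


Real: -3.1 - 18.7 = -21.8
Imag: -2.3 + 5.1 = 2.8

-21.8000 + 2.8000i


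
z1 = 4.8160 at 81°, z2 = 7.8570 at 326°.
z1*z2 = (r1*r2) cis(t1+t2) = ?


r = 4.8160 * 7.8570 = 37.8393
theta = 81° + 326° = 407° = 47° (mod 360)

37.8393 cis(47°)


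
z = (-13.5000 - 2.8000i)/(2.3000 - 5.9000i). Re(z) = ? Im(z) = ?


Multiply by conjugate: (-13.5000 - 2.8000i)(2.3000 + 5.9000i) / (2.3^2 + (-5.9)^2)
Numerator real = -13.5*2.3 - (2.8)*(-5.9) = -14.53
Numerator imag = -2.8*2.3 - (-13.5)*(-5.9) = -86.09
Denominator = 40.1
Re(z) = -14.53/40.1 = -0.3623
Im(z) = -86.09/40.1 = -2.1469

Re(z) = -0.3623, Im(z) = -2.1469


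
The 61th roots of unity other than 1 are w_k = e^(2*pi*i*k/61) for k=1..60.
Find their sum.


With w = e^(2*pi*i/61), all 61 of the 61th roots of unity w^0 = 1, w, ..., w^(60) sum to 0: 1 + w + ... + w^(60) = (1 - w^61)/(1 - w) = 0 since w^61 = 1, w ≠ 1.
Removing the root 1: w + w^2 + ... + w^(60) = 0 - 1 = -1

Sum = -1


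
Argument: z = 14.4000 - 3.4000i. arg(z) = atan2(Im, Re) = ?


Re = 14.4, Im = -3.4
arg = atan2(-3.4, 14.4) = -13.2849 degrees

arg(z) = -13.2849 degrees


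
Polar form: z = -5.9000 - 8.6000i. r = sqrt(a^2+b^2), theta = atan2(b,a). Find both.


r = sqrt(34.81+73.96) = sqrt(108.77) = 10.4293
theta = atan2(-8.6, -5.9) = -124.4519 degrees

r = 10.4293, theta = -124.4519 degrees


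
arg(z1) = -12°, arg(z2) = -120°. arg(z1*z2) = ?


arg(z1*z2) = -12° - 120° = -132°
Normalized to (-180°, 180°]: -132°

-132°


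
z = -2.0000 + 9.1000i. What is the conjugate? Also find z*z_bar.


z_bar = -2.0000 - 9.1000i
z*z_bar = (-2)^2 + 9.1^2 = 4 + 82.81 = 86.81

z_bar = -2.0000 - 9.1000i, z*z_bar = 86.81


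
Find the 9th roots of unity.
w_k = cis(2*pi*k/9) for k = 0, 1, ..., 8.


The 9th roots of unity are cis(360k/9°) for k=0..8
Angle step = 360/9 = 40°
Primitive root: cis(40°)
Primitive root = 0.7660 + 0.6428i

9 roots at angles: 0°, 40°, 80°, 120°, 160°, 200°, 240°, 280°, 320°


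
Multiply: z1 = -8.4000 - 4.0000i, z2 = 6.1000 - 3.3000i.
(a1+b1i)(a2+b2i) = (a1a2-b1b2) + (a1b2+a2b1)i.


Real = -8.4*6.1 - (-4)*(-3.3) = -51.24 - 13.2 = -64.44
Imag = -8.4*(-3.3) + 6.1*(-4) = 27.72 - (24.4) = 3.32

-64.4400 + 3.3200i


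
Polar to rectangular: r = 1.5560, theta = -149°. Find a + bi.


a = 1.5560*cos(-149°) = 1.5560*(-0.8572) = -1.3338
b = 1.5560*sin(-149°) = 1.5560*(-0.51504) = -0.8014

-1.3338 - 0.8014i


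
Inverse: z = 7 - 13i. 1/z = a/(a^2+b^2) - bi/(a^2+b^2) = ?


|z|^2 = 49+169 = 218
1/z = (7 + 13i)/218

1/z = 0.0321 + 0.0596i


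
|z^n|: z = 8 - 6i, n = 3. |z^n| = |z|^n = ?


|z| = sqrt(64+36) = sqrt(100) = 10
|z^3| = |z|^3 = 10^3 = 1000

|z^3| = 1000


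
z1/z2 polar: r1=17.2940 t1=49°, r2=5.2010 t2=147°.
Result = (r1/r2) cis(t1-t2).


r = 17.2940 / 5.2010 = 3.3251
theta = 49° - 147° = -98° = 262° (mod 360)

3.3251 cis(262°)


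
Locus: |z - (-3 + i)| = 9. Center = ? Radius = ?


|z - z0| = r is a circle with center z0 and radius r.
Center = (-3, 1), radius = 9

Circle with center (-3, 1) and radius 9


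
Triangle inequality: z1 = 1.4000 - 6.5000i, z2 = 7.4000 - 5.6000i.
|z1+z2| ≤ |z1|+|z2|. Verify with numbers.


|z1| = sqrt(1.4^2 + (-6.5)^2) = sqrt(44.21) = 6.6491
|z2| = sqrt(7.4^2 + (-5.6)^2) = sqrt(86.12) = 9.2801
z1+z2 = 8.8000 - 12.1000i
|z1+z2| = sqrt(223.85) = 14.9616
|z1|+|z2| = 6.6491 + 9.2801 = 15.9292

|z1+z2| = 14.9616 ≤ |z1|+|z2| = 15.9292 (verified)


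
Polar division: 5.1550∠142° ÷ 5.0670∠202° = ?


r = 5.1550 / 5.0670 = 1.0174
theta = 142° - 202° = -60° = 300° (mod 360)

1.0174 cis(300°)


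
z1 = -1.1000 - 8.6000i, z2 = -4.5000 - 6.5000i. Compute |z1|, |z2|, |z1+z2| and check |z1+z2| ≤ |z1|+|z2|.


|z1| = sqrt((-1.1)^2 + (-8.6)^2) = sqrt(75.17) = 8.6701
|z2| = sqrt((-4.5)^2 + (-6.5)^2) = sqrt(62.5) = 7.9057
z1+z2 = -5.6000 - 15.1000i
|z1+z2| = sqrt(259.37) = 16.1050
|z1|+|z2| = 8.6701 + 7.9057 = 16.5758

|z1+z2| = 16.1050 ≤ |z1|+|z2| = 16.5758 (verified)


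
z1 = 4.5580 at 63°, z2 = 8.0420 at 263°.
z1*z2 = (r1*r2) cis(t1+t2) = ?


r = 4.5580 * 8.0420 = 36.6554
theta = 63° + 263° = 326° = 326° (mod 360)

36.6554 cis(326°)


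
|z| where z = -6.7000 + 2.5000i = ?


|z| = sqrt((-6.7)^2 + 2.5^2) = sqrt(44.89 + 6.25) = sqrt(51.14) = 7.1512

|z| = 7.1512


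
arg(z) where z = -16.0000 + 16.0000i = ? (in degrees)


Re = -16, Im = 16
arg = atan2(16, -16) = 135.0000 degrees

arg(z) = 135.0000 degrees


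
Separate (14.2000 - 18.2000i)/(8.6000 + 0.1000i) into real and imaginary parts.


Multiply by conjugate: (14.2000 - 18.2000i)(8.6000 - 0.1000i) / (8.6^2 + 0.1^2)
Numerator real = 14.2*8.6 - (18.2)*0.1 = 120.3
Numerator imag = -18.2*8.6 - 14.2*0.1 = -157.94
Denominator = 73.97
Re(z) = 120.3/73.97 = 1.6263
Im(z) = -157.94/73.97 = -2.1352

Re(z) = 1.6263, Im(z) = -2.1352


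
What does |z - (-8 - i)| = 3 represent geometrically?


|z - z0| = r is a circle with center z0 and radius r.
Center = (-8, -1), radius = 3

Circle with center (-8, -1) and radius 3


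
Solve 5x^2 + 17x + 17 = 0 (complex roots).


disc = 17^2 - 4*5*17 = 289 - 340 = -51
sqrt(|disc|) = sqrt(51) = 7.1414
Real part = -17/(2*5) = -1.7000
Imag part = 7.1414/(2*5) = 0.7141

-1.7000 ± 0.7141i


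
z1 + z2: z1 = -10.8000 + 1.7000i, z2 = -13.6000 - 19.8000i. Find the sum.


Real: -10.8 - 13.6 = -24.4
Imag: 1.7 - 19.8 = -18.1

-24.4000 - 18.1000i
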